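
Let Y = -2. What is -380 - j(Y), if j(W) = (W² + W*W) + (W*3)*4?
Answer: -364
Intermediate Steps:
j(W) = 2*W² + 12*W (j(W) = (W² + W²) + (3*W)*4 = 2*W² + 12*W)
-380 - j(Y) = -380 - 2*(-2)*(6 - 2) = -380 - 2*(-2)*4 = -380 - 1*(-16) = -380 + 16 = -364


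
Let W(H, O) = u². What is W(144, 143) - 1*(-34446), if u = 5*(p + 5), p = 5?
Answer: 36946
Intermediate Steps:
u = 50 (u = 5*(5 + 5) = 5*10 = 50)
W(H, O) = 2500 (W(H, O) = 50² = 2500)
W(144, 143) - 1*(-34446) = 2500 - 1*(-34446) = 2500 + 34446 = 36946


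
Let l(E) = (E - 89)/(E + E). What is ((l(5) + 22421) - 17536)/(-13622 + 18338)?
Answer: 24383/23580 ≈ 1.0341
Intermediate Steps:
l(E) = (-89 + E)/(2*E) (l(E) = (-89 + E)/((2*E)) = (-89 + E)*(1/(2*E)) = (-89 + E)/(2*E))
((l(5) + 22421) - 17536)/(-13622 + 18338) = (((1/2)*(-89 + 5)/5 + 22421) - 17536)/(-13622 + 18338) = (((1/2)*(1/5)*(-84) + 22421) - 17536)/4716 = ((-42/5 + 22421) - 17536)*(1/4716) = (112063/5 - 17536)*(1/4716) = (24383/5)*(1/4716) = 24383/23580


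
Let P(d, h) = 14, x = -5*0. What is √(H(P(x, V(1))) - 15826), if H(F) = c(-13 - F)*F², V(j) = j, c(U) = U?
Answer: I*√21118 ≈ 145.32*I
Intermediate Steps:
x = 0
H(F) = F²*(-13 - F) (H(F) = (-13 - F)*F² = F²*(-13 - F))
√(H(P(x, V(1))) - 15826) = √(14²*(-13 - 1*14) - 15826) = √(196*(-13 - 14) - 15826) = √(196*(-27) - 15826) = √(-5292 - 15826) = √(-21118) = I*√21118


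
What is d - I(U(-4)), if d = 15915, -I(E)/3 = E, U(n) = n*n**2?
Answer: 15723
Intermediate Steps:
U(n) = n**3
I(E) = -3*E
d - I(U(-4)) = 15915 - (-3)*(-4)**3 = 15915 - (-3)*(-64) = 15915 - 1*192 = 15915 - 192 = 15723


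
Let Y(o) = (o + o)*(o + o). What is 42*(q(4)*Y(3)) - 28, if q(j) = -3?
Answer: -4564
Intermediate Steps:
Y(o) = 4*o**2 (Y(o) = (2*o)*(2*o) = 4*o**2)
42*(q(4)*Y(3)) - 28 = 42*(-12*3**2) - 28 = 42*(-12*9) - 28 = 42*(-3*36) - 28 = 42*(-108) - 28 = -4536 - 28 = -4564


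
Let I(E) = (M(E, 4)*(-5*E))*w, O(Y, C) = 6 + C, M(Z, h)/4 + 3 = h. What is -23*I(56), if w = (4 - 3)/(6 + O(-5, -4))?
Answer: 3220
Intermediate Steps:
M(Z, h) = -12 + 4*h
w = 1/8 (w = (4 - 3)/(6 + (6 - 4)) = 1/(6 + 2) = 1/8 ≈ 0.12500)
I(E) = -5*E/2 (I(E) = ((-12 + 4*4)*(-5*E))*(1/8) = ((-12 + 16)*(-5*E))*(1/8) = (4*(-5*E))*(1/8) = -20*E*(1/8) = -5*E/2)
-23*I(56) = -(-115)*56/2 = -23*(-140) = 3220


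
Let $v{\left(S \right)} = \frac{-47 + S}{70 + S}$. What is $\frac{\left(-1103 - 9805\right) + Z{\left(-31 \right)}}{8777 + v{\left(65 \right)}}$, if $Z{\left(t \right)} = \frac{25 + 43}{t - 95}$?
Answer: $- \frac{3436190}{2764797} \approx -1.2428$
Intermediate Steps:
$v{\left(S \right)} = \frac{-47 + S}{70 + S}$
$Z{\left(t \right)} = \frac{68}{-95 + t}$
$\frac{\left(-1103 - 9805\right) + Z{\left(-31 \right)}}{8777 + v{\left(65 \right)}} = \frac{\left(-1103 - 9805\right) + \frac{68}{-95 - 31}}{8777 + \frac{-47 + 65}{70 + 65}} = \frac{-10908 + \frac{68}{-126}}{8777 + \frac{1}{135} \cdot 18} = \frac{-10908 + 68 \left(- \frac{1}{126}\right)}{8777 + \frac{1}{135} \cdot 18} = \frac{-10908 - \frac{34}{63}}{8777 + \frac{2}{15}} = - \frac{687238}{63 \cdot \frac{131657}{15}} = \left(- \frac{687238}{63}\right) \frac{15}{131657} = - \frac{3436190}{2764797}$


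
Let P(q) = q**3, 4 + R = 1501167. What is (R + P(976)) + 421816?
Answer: 931637155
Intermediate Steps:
R = 1501163 (R = -4 + 1501167 = 1501163)
(R + P(976)) + 421816 = (1501163 + 976**3) + 421816 = (1501163 + 929714176) + 421816 = 931215339 + 421816 = 931637155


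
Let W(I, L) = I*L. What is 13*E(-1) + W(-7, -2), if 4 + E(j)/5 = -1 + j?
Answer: -376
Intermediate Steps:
E(j) = -25 + 5*j (E(j) = -20 + 5*(-1 + j) = -20 + (-5 + 5*j) = -25 + 5*j)
13*E(-1) + W(-7, -2) = 13*(-25 + 5*(-1)) - 7*(-2) = 13*(-25 - 5) + 14 = 13*(-30) + 14 = -390 + 14 = -376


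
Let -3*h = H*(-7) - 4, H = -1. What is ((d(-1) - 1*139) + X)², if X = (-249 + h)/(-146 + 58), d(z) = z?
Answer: 36421225/1936 ≈ 18813.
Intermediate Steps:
h = -1 (h = -(-1*(-7) - 4)/3 = -(7 - 4)/3 = -⅓*3 = -1)
X = 125/44 (X = (-249 - 1)/(-146 + 58) = -250/(-88) = -250*(-1/88) = 125/44 ≈ 2.8409)
((d(-1) - 1*139) + X)² = ((-1 - 1*139) + 125/44)² = ((-1 - 139) + 125/44)² = (-140 + 125/44)² = (-6035/44)² = 36421225/1936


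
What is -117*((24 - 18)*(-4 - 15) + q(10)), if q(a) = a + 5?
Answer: 11583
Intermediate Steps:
q(a) = 5 + a
-117*((24 - 18)*(-4 - 15) + q(10)) = -117*((24 - 18)*(-4 - 15) + (5 + 10)) = -117*(6*(-19) + 15) = -117*(-114 + 15) = -117*(-99) = 11583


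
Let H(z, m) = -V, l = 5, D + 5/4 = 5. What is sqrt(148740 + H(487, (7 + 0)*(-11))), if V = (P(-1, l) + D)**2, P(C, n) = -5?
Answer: sqrt(2379815)/4 ≈ 385.67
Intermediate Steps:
D = 15/4 (D = -5/4 + 5 = 15/4 ≈ 3.7500)
V = 25/16 (V = (-5 + 15/4)**2 = (-5/4)**2 = 25/16 ≈ 1.5625)
H(z, m) = -25/16 (H(z, m) = -1*25/16 = -25/16)
sqrt(148740 + H(487, (7 + 0)*(-11))) = sqrt(148740 - 25/16) = sqrt(2379815/16) = sqrt(2379815)/4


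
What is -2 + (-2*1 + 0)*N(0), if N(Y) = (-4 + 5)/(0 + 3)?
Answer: -8/3 ≈ -2.6667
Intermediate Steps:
N(Y) = ⅓ (N(Y) = 1/3 = 1*(⅓) = ⅓)
-2 + (-2*1 + 0)*N(0) = -2 + (-2*1 + 0)*(⅓) = -2 + (-2 + 0)*(⅓) = -2 - 2*⅓ = -2 - ⅔ = -8/3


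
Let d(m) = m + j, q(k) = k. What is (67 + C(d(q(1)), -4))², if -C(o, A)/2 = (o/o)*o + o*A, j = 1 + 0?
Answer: 6241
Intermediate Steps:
j = 1
d(m) = 1 + m (d(m) = m + 1 = 1 + m)
C(o, A) = -2*o - 2*A*o (C(o, A) = -2*((o/o)*o + o*A) = -2*(1*o + A*o) = -2*(o + A*o) = -2*o - 2*A*o)
(67 + C(d(q(1)), -4))² = (67 - 2*(1 + 1)*(1 - 4))² = (67 - 2*2*(-3))² = (67 + 12)² = 79² = 6241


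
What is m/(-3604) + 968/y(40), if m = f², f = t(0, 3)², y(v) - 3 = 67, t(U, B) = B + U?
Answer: 1741501/126140 ≈ 13.806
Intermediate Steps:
y(v) = 70 (y(v) = 3 + 67 = 70)
f = 9 (f = (3 + 0)² = 3² = 9)
m = 81 (m = 9² = 81)
m/(-3604) + 968/y(40) = 81/(-3604) + 968/70 = 81*(-1/3604) + 968*(1/70) = -81/3604 + 484/35 = 1741501/126140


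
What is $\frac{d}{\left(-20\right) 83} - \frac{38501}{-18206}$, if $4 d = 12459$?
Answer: $\frac{14409043}{60443920} \approx 0.23839$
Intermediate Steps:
$d = \frac{12459}{4}$ ($d = \frac{1}{4} \cdot 12459 = \frac{12459}{4} \approx 3114.8$)
$\frac{d}{\left(-20\right) 83} - \frac{38501}{-18206} = \frac{12459}{4 \left(\left(-20\right) 83\right)} - \frac{38501}{-18206} = \frac{12459}{4 \left(-1660\right)} - - \frac{38501}{18206} = \frac{12459}{4} \left(- \frac{1}{1660}\right) + \frac{38501}{18206} = - \frac{12459}{6640} + \frac{38501}{18206} = \frac{14409043}{60443920}$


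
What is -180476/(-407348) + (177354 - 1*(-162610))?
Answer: 34620958987/101837 ≈ 3.3996e+5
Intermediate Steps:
-180476/(-407348) + (177354 - 1*(-162610)) = -180476*(-1/407348) + (177354 + 162610) = 45119/101837 + 339964 = 34620958987/101837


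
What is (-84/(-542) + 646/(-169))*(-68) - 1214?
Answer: -44178162/45799 ≈ -964.61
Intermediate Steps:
(-84/(-542) + 646/(-169))*(-68) - 1214 = (-84*(-1/542) + 646*(-1/169))*(-68) - 1214 = (42/271 - 646/169)*(-68) - 1214 = -167968/45799*(-68) - 1214 = 11421824/45799 - 1214 = -44178162/45799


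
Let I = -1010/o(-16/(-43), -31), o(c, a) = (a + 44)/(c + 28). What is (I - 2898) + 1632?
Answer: -1939894/559 ≈ -3470.3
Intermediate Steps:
o(c, a) = (44 + a)/(28 + c)
I = -1232200/559 (I = -1010*(28 - 16/(-43))/(44 - 31) = -1010/(13/(28 - 16*(-1/43))) = -1010/(13/(28 + 16/43)) = -1010/(13/(1220/43)) = -1010/((43/1220)*13) = -1010/559/1220 = -1010*1220/559 = -1232200/559 ≈ -2204.3)
(I - 2898) + 1632 = (-1232200/559 - 2898) + 1632 = -2852182/559 + 1632 = -1939894/559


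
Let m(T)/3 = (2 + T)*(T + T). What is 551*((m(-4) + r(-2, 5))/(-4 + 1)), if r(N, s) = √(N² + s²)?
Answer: -8816 - 551*√29/3 ≈ -9805.1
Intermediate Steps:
m(T) = 6*T*(2 + T) (m(T) = 3*((2 + T)*(T + T)) = 3*((2 + T)*(2*T)) = 3*(2*T*(2 + T)) = 6*T*(2 + T))
551*((m(-4) + r(-2, 5))/(-4 + 1)) = 551*((6*(-4)*(2 - 4) + √((-2)² + 5²))/(-4 + 1)) = 551*((6*(-4)*(-2) + √(4 + 25))/(-3)) = 551*((48 + √29)*(-⅓)) = 551*(-16 - √29/3) = -8816 - 551*√29/3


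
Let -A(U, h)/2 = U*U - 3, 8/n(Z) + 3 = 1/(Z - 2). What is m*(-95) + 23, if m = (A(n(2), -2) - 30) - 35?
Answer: 5628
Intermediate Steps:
n(Z) = 8/(-3 + 1/(-2 + Z)) (n(Z) = 8/(-3 + 1/(Z - 2)) = 8/(-3 + 1/(-2 + Z)))
A(U, h) = 6 - 2*U² (A(U, h) = -2*(U*U - 3) = -2*(U² - 3) = -2*(-3 + U²) = 6 - 2*U²)
m = -59 (m = ((6 - 2*64*(2 - 1*2)²/(-7 + 3*2)²) - 30) - 35 = ((6 - 2*64*(2 - 2)²/(-7 + 6)²) - 30) - 35 = ((6 - 2*(8*0/(-1))²) - 30) - 35 = ((6 - 2*(8*(-1)*0)²) - 30) - 35 = ((6 - 2*0²) - 30) - 35 = ((6 - 2*0) - 30) - 35 = ((6 + 0) - 30) - 35 = (6 - 30) - 35 = -24 - 35 = -59)
m*(-95) + 23 = -59*(-95) + 23 = 5605 + 23 = 5628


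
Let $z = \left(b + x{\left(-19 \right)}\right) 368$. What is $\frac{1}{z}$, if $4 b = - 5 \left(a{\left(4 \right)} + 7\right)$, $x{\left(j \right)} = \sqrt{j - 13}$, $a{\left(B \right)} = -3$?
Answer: $- \frac{5}{20976} - \frac{i \sqrt{2}}{5244} \approx -0.00023837 - 0.00026968 i$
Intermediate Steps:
$x{\left(j \right)} = \sqrt{-13 + j}$
$b = -5$ ($b = \frac{\left(-5\right) \left(-3 + 7\right)}{4} = \frac{\left(-5\right) 4}{4} = \frac{1}{4} \left(-20\right) = -5$)
$z = -1840 + 1472 i \sqrt{2}$ ($z = \left(-5 + \sqrt{-13 - 19}\right) 368 = \left(-5 + \sqrt{-32}\right) 368 = \left(-5 + 4 i \sqrt{2}\right) 368 = -1840 + 1472 i \sqrt{2} \approx -1840.0 + 2081.7 i$)
$\frac{1}{z} = \frac{1}{-1840 + 1472 i \sqrt{2}}$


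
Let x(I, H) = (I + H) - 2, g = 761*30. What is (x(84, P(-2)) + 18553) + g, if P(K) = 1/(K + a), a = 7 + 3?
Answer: 331721/8 ≈ 41465.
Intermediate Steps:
a = 10
P(K) = 1/(10 + K) (P(K) = 1/(K + 10) = 1/(10 + K))
g = 22830
x(I, H) = -2 + H + I (x(I, H) = (H + I) - 2 = -2 + H + I)
(x(84, P(-2)) + 18553) + g = ((-2 + 1/(10 - 2) + 84) + 18553) + 22830 = ((-2 + 1/8 + 84) + 18553) + 22830 = ((-2 + ⅛ + 84) + 18553) + 22830 = (657/8 + 18553) + 22830 = 149081/8 + 22830 = 331721/8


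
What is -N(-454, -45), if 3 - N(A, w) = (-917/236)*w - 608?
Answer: -102931/236 ≈ -436.15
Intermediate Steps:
N(A, w) = 611 + 917*w/236 (N(A, w) = 3 - ((-917/236)*w - 608) = 3 - ((-917*1/236)*w - 608) = 3 - (-917*w/236 - 608) = 3 - (-608 - 917*w/236) = 3 + (608 + 917*w/236) = 611 + 917*w/236)
-N(-454, -45) = -(611 + (917/236)*(-45)) = -(611 - 41265/236) = -1*102931/236 = -102931/236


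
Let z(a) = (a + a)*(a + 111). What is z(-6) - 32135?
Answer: -33395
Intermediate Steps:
z(a) = 2*a*(111 + a) (z(a) = (2*a)*(111 + a) = 2*a*(111 + a))
z(-6) - 32135 = 2*(-6)*(111 - 6) - 32135 = 2*(-6)*105 - 32135 = -1260 - 32135 = -33395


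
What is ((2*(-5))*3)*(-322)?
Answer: 9660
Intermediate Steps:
((2*(-5))*3)*(-322) = -10*3*(-322) = -30*(-322) = 9660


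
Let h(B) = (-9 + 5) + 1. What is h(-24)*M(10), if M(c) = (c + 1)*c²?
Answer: -3300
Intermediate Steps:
M(c) = c²*(1 + c) (M(c) = (1 + c)*c² = c²*(1 + c))
h(B) = -3 (h(B) = -4 + 1 = -3)
h(-24)*M(10) = -3*10²*(1 + 10) = -300*11 = -3*1100 = -3300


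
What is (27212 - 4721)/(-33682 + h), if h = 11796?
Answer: -22491/21886 ≈ -1.0276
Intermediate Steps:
(27212 - 4721)/(-33682 + h) = (27212 - 4721)/(-33682 + 11796) = 22491/(-21886) = 22491*(-1/21886) = -22491/21886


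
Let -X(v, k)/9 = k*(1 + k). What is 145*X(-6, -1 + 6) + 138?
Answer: -39012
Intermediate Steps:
X(v, k) = -9*k*(1 + k)
145*X(-6, -1 + 6) + 138 = 145*(-9*(-1 + 6)*(1 + (-1 + 6))) + 138 = 145*(-9*5*(1 + 5)) + 138 = 145*(-9*5*6) + 138 = 145*(-270) + 138 = -39150 + 138 = -39012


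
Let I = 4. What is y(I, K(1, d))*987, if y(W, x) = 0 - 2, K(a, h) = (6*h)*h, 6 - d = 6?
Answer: -1974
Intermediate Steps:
d = 0 (d = 6 - 1*6 = 6 - 6 = 0)
K(a, h) = 6*h²
y(W, x) = -2
y(I, K(1, d))*987 = -2*987 = -1974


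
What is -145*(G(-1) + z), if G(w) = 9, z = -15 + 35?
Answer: -4205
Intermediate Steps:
z = 20
-145*(G(-1) + z) = -145*(9 + 20) = -145*29 = -4205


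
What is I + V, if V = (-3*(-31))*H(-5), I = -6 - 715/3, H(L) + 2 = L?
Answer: -2686/3 ≈ -895.33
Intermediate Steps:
H(L) = -2 + L
I = -733/3 (I = -6 - 715/3 = -733/3 ≈ -244.33)
V = -651 (V = (-3*(-31))*(-2 - 5) = 93*(-7) = -651)
I + V = -733/3 - 651 = -2686/3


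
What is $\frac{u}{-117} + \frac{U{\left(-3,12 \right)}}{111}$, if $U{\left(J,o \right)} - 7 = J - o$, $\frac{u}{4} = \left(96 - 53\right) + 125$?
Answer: $- \frac{8392}{1443} \approx -5.8157$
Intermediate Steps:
$u = 672$ ($u = 4 \left(\left(96 - 53\right) + 125\right) = 4 \left(43 + 125\right) = 4 \cdot 168 = 672$)
$U{\left(J,o \right)} = 7 + J - o$ ($U{\left(J,o \right)} = 7 + \left(J - o\right) = 7 + J - o$)
$\frac{u}{-117} + \frac{U{\left(-3,12 \right)}}{111} = \frac{672}{-117} + \frac{7 - 3 - 12}{111} = 672 \left(- \frac{1}{117}\right) + \left(7 - 3 - 12\right) \frac{1}{111} = - \frac{224}{39} - \frac{8}{111} = - \frac{8392}{1443}$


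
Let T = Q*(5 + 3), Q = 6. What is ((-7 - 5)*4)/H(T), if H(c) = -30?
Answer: 8/5 ≈ 1.6000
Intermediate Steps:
T = 48 (T = 6*(5 + 3) = 6*8 = 48)
((-7 - 5)*4)/H(T) = ((-7 - 5)*4)/(-30) = -12*4*(-1/30) = -48*(-1/30) = 8/5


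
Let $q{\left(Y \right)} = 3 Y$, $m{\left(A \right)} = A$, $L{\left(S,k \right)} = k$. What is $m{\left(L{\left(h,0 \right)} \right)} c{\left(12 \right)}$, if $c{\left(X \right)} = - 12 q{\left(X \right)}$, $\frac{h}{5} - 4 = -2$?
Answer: $0$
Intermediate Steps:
$h = 10$ ($h = 20 + 5 \left(-2\right) = 20 - 10 = 10$)
$c{\left(X \right)} = - 36 X$ ($c{\left(X \right)} = - 12 \cdot 3 X = - 36 X$)
$m{\left(L{\left(h,0 \right)} \right)} c{\left(12 \right)} = 0 \left(\left(-36\right) 12\right) = 0 \left(-432\right) = 0$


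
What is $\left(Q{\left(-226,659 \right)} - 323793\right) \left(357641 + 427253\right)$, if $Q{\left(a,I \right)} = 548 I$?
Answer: $29307157066$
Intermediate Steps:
$\left(Q{\left(-226,659 \right)} - 323793\right) \left(357641 + 427253\right) = \left(548 \cdot 659 - 323793\right) \left(357641 + 427253\right) = \left(361132 - 323793\right) 784894 = 37339 \cdot 784894 = 29307157066$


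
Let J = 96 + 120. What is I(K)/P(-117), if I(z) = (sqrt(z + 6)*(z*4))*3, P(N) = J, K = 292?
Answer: 146*sqrt(298)/9 ≈ 280.04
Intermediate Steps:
J = 216
P(N) = 216
I(z) = 12*z*sqrt(6 + z) (I(z) = (sqrt(6 + z)*(4*z))*3 = (4*z*sqrt(6 + z))*3 = 12*z*sqrt(6 + z))
I(K)/P(-117) = (12*292*sqrt(6 + 292))/216 = (12*292*sqrt(298))*(1/216) = (3504*sqrt(298))*(1/216) = 146*sqrt(298)/9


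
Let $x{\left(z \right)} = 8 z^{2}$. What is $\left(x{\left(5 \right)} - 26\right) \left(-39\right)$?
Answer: $-6786$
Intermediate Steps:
$\left(x{\left(5 \right)} - 26\right) \left(-39\right) = \left(8 \cdot 5^{2} - 26\right) \left(-39\right) = \left(8 \cdot 25 - 26\right) \left(-39\right) = \left(200 - 26\right) \left(-39\right) = 174 \left(-39\right) = -6786$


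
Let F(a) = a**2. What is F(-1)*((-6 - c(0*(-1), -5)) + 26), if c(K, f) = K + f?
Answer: 25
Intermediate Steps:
F(-1)*((-6 - c(0*(-1), -5)) + 26) = (-1)**2*((-6 - (0*(-1) - 5)) + 26) = 1*((-6 - (0 - 5)) + 26) = 1*((-6 - 1*(-5)) + 26) = 1*((-6 + 5) + 26) = 1*(-1 + 26) = 1*25 = 25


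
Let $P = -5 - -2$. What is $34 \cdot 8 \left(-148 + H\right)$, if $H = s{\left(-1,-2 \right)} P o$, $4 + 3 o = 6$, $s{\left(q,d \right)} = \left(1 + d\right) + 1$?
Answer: $-40256$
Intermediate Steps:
$s{\left(q,d \right)} = 2 + d$
$o = \frac{2}{3}$ ($o = - \frac{4}{3} + \frac{1}{3} \cdot 6 = - \frac{4}{3} + 2 = \frac{2}{3} \approx 0.66667$)
$P = -3$ ($P = -5 + 2 = -3$)
$H = 0$ ($H = \left(2 - 2\right) \left(-3\right) \frac{2}{3} = 0 \left(-3\right) \frac{2}{3} = 0 \cdot \frac{2}{3} = 0$)
$34 \cdot 8 \left(-148 + H\right) = 34 \cdot 8 \left(-148 + 0\right) = 272 \left(-148\right) = -40256$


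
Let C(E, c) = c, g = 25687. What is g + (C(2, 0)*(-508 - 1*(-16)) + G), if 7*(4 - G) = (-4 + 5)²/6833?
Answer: 1228826220/47831 ≈ 25691.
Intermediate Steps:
G = 191323/47831 (G = 4 - (-4 + 5)²/(7*6833) = 4 - 1²/(7*6833) = 4 - 1/(7*6833) = 4 - ⅐*1/6833 = 4 - 1/47831 = 191323/47831 ≈ 4.0000)
g + (C(2, 0)*(-508 - 1*(-16)) + G) = 25687 + (0*(-508 - 1*(-16)) + 191323/47831) = 25687 + (0*(-508 + 16) + 191323/47831) = 25687 + (0*(-492) + 191323/47831) = 25687 + (0 + 191323/47831) = 25687 + 191323/47831 = 1228826220/47831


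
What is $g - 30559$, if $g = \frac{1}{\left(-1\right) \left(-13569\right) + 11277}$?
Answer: $- \frac{759268913}{24846} \approx -30559.0$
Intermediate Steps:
$g = \frac{1}{24846}$ ($g = \frac{1}{13569 + 11277} = \frac{1}{24846} \approx 4.0248 \cdot 10^{-5}$)
$g - 30559 = \frac{1}{24846} - 30559 = - \frac{759268913}{24846}$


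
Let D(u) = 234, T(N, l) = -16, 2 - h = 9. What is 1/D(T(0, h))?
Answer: 1/234 ≈ 0.0042735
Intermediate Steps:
h = -7 (h = 2 - 1*9 = 2 - 9 = -7)
1/D(T(0, h)) = 1/234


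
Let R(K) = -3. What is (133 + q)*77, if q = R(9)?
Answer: 10010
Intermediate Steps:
q = -3
(133 + q)*77 = (133 - 3)*77 = 130*77 = 10010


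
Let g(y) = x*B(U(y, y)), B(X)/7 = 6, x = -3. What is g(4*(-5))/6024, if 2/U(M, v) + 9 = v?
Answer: -21/1004 ≈ -0.020916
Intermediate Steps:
U(M, v) = 2/(-9 + v)
B(X) = 42 (B(X) = 7*6 = 42)
g(y) = -126 (g(y) = -3*42 = -126)
g(4*(-5))/6024 = -126/6024 = -126*1/6024 = -21/1004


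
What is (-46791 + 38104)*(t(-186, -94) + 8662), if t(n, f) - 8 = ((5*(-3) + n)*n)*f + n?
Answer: 30454884600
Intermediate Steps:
t(n, f) = 8 + n + f*n*(-15 + n) (t(n, f) = 8 + (((5*(-3) + n)*n)*f + n) = 8 + (((-15 + n)*n)*f + n) = 8 + ((n*(-15 + n))*f + n) = 8 + (f*n*(-15 + n) + n) = 8 + (n + f*n*(-15 + n)) = 8 + n + f*n*(-15 + n))
(-46791 + 38104)*(t(-186, -94) + 8662) = (-46791 + 38104)*((8 - 186 - 94*(-186)² - 15*(-94)*(-186)) + 8662) = -8687*((8 - 186 - 94*34596 - 262260) + 8662) = -8687*((8 - 186 - 3252024 - 262260) + 8662) = -8687*(-3514462 + 8662) = -8687*(-3505800) = 30454884600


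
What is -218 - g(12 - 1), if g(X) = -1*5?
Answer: -213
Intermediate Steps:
g(X) = -5
-218 - g(12 - 1) = -218 - 1*(-5) = -218 + 5 = -213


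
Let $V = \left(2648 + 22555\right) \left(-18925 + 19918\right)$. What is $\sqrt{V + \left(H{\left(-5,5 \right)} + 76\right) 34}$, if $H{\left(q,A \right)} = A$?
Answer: $3 \sqrt{2781037} \approx 5002.9$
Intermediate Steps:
$V = 25026579$ ($V = 25203 \cdot 993 = 25026579$)
$\sqrt{V + \left(H{\left(-5,5 \right)} + 76\right) 34} = \sqrt{25026579 + \left(5 + 76\right) 34} = \sqrt{25026579 + 81 \cdot 34} = \sqrt{25026579 + 2754} = \sqrt{25029333} = 3 \sqrt{2781037}$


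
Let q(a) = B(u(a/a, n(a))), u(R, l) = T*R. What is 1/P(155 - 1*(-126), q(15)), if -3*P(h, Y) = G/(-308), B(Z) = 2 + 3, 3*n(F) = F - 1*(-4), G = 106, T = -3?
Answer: 462/53 ≈ 8.7170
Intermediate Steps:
n(F) = 4/3 + F/3 (n(F) = (F - 1*(-4))/3 = (F + 4)/3 = (4 + F)/3 = 4/3 + F/3)
u(R, l) = -3*R
B(Z) = 5
q(a) = 5
P(h, Y) = 53/462 (P(h, Y) = -106/(3*(-308)) = -106*(-1)/(3*308) = -1/3*(-53/154) = 53/462)
1/P(155 - 1*(-126), q(15)) = 1/(53/462) = 462/53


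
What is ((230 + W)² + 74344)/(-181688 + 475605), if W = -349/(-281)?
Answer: 10092547025/23207980237 ≈ 0.43487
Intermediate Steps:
W = 349/281 (W = -349*(-1/281) = 349/281 ≈ 1.2420)
((230 + W)² + 74344)/(-181688 + 475605) = ((230 + 349/281)² + 74344)/(-181688 + 475605) = ((64979/281)² + 74344)/293917 = (4222270441/78961 + 74344)*(1/293917) = (10092547025/78961)*(1/293917) = 10092547025/23207980237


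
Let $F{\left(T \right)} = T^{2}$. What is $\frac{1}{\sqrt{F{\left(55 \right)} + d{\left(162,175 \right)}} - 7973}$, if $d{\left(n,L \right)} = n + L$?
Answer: $- \frac{7973}{63565367} - \frac{41 \sqrt{2}}{63565367} \approx -0.00012634$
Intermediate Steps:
$d{\left(n,L \right)} = L + n$
$\frac{1}{\sqrt{F{\left(55 \right)} + d{\left(162,175 \right)}} - 7973} = \frac{1}{\sqrt{55^{2} + \left(175 + 162\right)} - 7973} = \frac{1}{\sqrt{3025 + 337} - 7973} = \frac{1}{\sqrt{3362} - 7973} = \frac{1}{41 \sqrt{2} - 7973} = \frac{1}{-7973 + 41 \sqrt{2}}$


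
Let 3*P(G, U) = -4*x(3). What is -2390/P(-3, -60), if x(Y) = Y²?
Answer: 1195/6 ≈ 199.17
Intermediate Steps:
P(G, U) = -12 (P(G, U) = (-4*3²)/3 = (-4*9)/3 = (⅓)*(-36) = -12)
-2390/P(-3, -60) = -2390/(-12) = -2390*(-1/12) = 1195/6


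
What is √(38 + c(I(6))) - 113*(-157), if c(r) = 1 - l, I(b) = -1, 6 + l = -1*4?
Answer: 17748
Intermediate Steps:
l = -10 (l = -6 - 1*4 = -6 - 4 = -10)
c(r) = 11 (c(r) = 1 - 1*(-10) = 1 + 10 = 11)
√(38 + c(I(6))) - 113*(-157) = √(38 + 11) - 113*(-157) = √49 + 17741 = 7 + 17741 = 17748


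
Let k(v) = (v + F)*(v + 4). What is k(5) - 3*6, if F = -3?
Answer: 0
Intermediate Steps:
k(v) = (-3 + v)*(4 + v) (k(v) = (v - 3)*(v + 4) = (-3 + v)*(4 + v))
k(5) - 3*6 = (-12 + 5 + 5**2) - 3*6 = (-12 + 5 + 25) - 18 = 18 - 18 = 0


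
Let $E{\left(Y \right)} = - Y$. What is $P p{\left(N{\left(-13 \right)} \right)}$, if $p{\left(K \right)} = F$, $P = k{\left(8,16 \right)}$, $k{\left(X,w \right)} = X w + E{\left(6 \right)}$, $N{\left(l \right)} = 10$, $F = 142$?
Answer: $17324$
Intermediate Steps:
$k{\left(X,w \right)} = -6 + X w$ ($k{\left(X,w \right)} = X w - 6 = -6 + X w$)
$P = 122$ ($P = -6 + 8 \cdot 16 = -6 + 128 = 122$)
$p{\left(K \right)} = 142$
$P p{\left(N{\left(-13 \right)} \right)} = 122 \cdot 142 = 17324$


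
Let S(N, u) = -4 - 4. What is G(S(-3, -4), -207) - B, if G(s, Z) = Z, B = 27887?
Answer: -28094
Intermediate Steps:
S(N, u) = -8
G(S(-3, -4), -207) - B = -207 - 1*27887 = -207 - 27887 = -28094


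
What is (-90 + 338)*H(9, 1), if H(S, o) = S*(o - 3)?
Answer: -4464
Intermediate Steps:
H(S, o) = S*(-3 + o)
(-90 + 338)*H(9, 1) = (-90 + 338)*(9*(-3 + 1)) = 248*(9*(-2)) = 248*(-18) = -4464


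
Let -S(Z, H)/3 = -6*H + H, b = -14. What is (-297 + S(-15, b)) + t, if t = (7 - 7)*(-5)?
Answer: -507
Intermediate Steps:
S(Z, H) = 15*H (S(Z, H) = -3*(-6*H + H) = -(-15)*H = 15*H)
t = 0 (t = 0*(-5) = 0)
(-297 + S(-15, b)) + t = (-297 + 15*(-14)) + 0 = (-297 - 210) + 0 = -507 + 0 = -507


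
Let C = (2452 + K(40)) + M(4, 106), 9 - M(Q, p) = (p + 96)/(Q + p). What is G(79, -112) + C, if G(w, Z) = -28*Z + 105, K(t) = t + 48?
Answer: 318349/55 ≈ 5788.2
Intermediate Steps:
K(t) = 48 + t
M(Q, p) = 9 - (96 + p)/(Q + p) (M(Q, p) = 9 - (p + 96)/(Q + p) = 9 - (96 + p)/(Q + p))
G(w, Z) = 105 - 28*Z
C = 140094/55 (C = (2452 + (48 + 40)) + (-96 + 8*106 + 9*4)/(4 + 106) = (2452 + 88) + (-96 + 848 + 36)/110 = 2540 + (1/110)*788 = 2540 + 394/55 = 140094/55 ≈ 2547.2)
G(79, -112) + C = (105 - 28*(-112)) + 140094/55 = (105 + 3136) + 140094/55 = 3241 + 140094/55 = 318349/55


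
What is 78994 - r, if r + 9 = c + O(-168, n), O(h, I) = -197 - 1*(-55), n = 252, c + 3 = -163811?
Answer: 242959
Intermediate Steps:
c = -163814 (c = -3 - 163811 = -163814)
O(h, I) = -142 (O(h, I) = -197 + 55 = -142)
r = -163965 (r = -9 + (-163814 - 142) = -9 - 163956 = -163965)
78994 - r = 78994 - 1*(-163965) = 78994 + 163965 = 242959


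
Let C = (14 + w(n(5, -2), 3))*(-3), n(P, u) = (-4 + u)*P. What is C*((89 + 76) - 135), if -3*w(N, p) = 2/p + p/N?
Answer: -1243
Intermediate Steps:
n(P, u) = P*(-4 + u)
w(N, p) = -2/(3*p) - p/(3*N) (w(N, p) = -(2/p + p/N)/3 = -2/(3*p) - p/(3*N))
C = -1243/30 (C = (14 + (-⅔/3 - ⅓*3/5*(-4 - 2)))*(-3) = (14 + (-⅔*⅓ - ⅓*3/5*(-6)))*(-3) = (14 + (-2/9 - ⅓*3/(-30)))*(-3) = (14 + (-2/9 - ⅓*3*(-1/30)))*(-3) = (14 + (-2/9 + 1/30))*(-3) = (14 - 17/90)*(-3) = (1243/90)*(-3) = -1243/30 ≈ -41.433)
C*((89 + 76) - 135) = -1243*((89 + 76) - 135)/30 = -1243*(165 - 135)/30 = -1243/30*30 = -1243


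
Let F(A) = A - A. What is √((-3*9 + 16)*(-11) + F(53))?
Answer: 11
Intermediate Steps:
F(A) = 0
√((-3*9 + 16)*(-11) + F(53)) = √((-3*9 + 16)*(-11) + 0) = √((-27 + 16)*(-11) + 0) = √(-11*(-11) + 0) = √(121 + 0) = √121 = 11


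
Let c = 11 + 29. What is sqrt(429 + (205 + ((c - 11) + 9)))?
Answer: 4*sqrt(42) ≈ 25.923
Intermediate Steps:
c = 40
sqrt(429 + (205 + ((c - 11) + 9))) = sqrt(429 + (205 + ((40 - 11) + 9))) = sqrt(429 + (205 + (29 + 9))) = sqrt(429 + (205 + 38)) = sqrt(429 + 243) = sqrt(672) = 4*sqrt(42)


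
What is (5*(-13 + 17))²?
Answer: 400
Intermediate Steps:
(5*(-13 + 17))² = (5*4)² = 20² = 400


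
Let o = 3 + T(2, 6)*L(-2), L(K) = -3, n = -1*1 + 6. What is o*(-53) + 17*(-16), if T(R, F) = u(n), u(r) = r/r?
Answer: -272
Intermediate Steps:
n = 5 (n = -1 + 6 = 5)
u(r) = 1
T(R, F) = 1
o = 0 (o = 3 + 1*(-3) = 3 - 3 = 0)
o*(-53) + 17*(-16) = 0*(-53) + 17*(-16) = 0 - 272 = -272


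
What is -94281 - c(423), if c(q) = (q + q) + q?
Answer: -95550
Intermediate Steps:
c(q) = 3*q (c(q) = 2*q + q = 3*q)
-94281 - c(423) = -94281 - 3*423 = -94281 - 1*1269 = -94281 - 1269 = -95550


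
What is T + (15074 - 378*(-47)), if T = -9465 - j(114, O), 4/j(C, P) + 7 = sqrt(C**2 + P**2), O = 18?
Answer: 310209597/13271 - 24*sqrt(370)/13271 ≈ 23375.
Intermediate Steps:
j(C, P) = 4/(-7 + sqrt(C**2 + P**2))
T = -9465 - 4/(-7 + 6*sqrt(370)) (T = -9465 - 4/(-7 + sqrt(114**2 + 18**2)) = -9465 - 4/(-7 + sqrt(12996 + 324)) = -9465 - 4/(-7 + sqrt(13320)) = -9465 - 4/(-7 + 6*sqrt(370)) ≈ -9465.0)
T + (15074 - 378*(-47)) = (-125610043/13271 - 24*sqrt(370)/13271) + (15074 - 378*(-47)) = (-125610043/13271 - 24*sqrt(370)/13271) + (15074 - 1*(-17766)) = (-125610043/13271 - 24*sqrt(370)/13271) + (15074 + 17766) = (-125610043/13271 - 24*sqrt(370)/13271) + 32840 = 310209597/13271 - 24*sqrt(370)/13271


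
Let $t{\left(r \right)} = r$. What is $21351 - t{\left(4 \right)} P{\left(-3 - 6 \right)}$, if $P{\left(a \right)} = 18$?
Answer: $21279$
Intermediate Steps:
$21351 - t{\left(4 \right)} P{\left(-3 - 6 \right)} = 21351 - 4 \cdot 18 = 21351 - 72 = 21279$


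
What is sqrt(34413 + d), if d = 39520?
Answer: sqrt(73933) ≈ 271.91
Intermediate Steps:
sqrt(34413 + d) = sqrt(34413 + 39520) = sqrt(73933)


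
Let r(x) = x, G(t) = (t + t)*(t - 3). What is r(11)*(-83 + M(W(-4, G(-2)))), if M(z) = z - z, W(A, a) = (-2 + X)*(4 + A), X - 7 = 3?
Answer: -913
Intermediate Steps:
X = 10 (X = 7 + 3 = 10)
G(t) = 2*t*(-3 + t) (G(t) = (2*t)*(-3 + t) = 2*t*(-3 + t))
W(A, a) = 32 + 8*A (W(A, a) = (-2 + 10)*(4 + A) = 8*(4 + A) = 32 + 8*A)
M(z) = 0
r(11)*(-83 + M(W(-4, G(-2)))) = 11*(-83 + 0) = 11*(-83) = -913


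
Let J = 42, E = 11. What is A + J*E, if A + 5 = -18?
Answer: 439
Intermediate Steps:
A = -23 (A = -5 - 18 = -23)
A + J*E = -23 + 42*11 = -23 + 462 = 439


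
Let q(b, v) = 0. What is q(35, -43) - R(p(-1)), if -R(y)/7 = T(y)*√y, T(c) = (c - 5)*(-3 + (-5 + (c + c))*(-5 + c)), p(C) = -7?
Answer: -18900*I*√7 ≈ -50005.0*I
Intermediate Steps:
T(c) = (-5 + c)*(-3 + (-5 + c)*(-5 + 2*c)) (T(c) = (-5 + c)*(-3 + (-5 + 2*c)*(-5 + c)) = (-5 + c)*(-3 + (-5 + c)*(-5 + 2*c)))
R(y) = -7*√y*(-110 - 25*y² + 2*y³ + 97*y) (R(y) = -7*(-110 - 25*y² + 2*y³ + 97*y)*√y = -7*√y*(-110 - 25*y² + 2*y³ + 97*y))
q(35, -43) - R(p(-1)) = 0 - √(-7)*(770 - 679*(-7) - 14*(-7)³ + 175*(-7)²) = 0 - I*√7*(770 + 4753 - 14*(-343) + 175*49) = 0 - I*√7*(770 + 4753 + 4802 + 8575) = 0 - I*√7*18900 = 0 - 18900*I*√7 = -18900*I*√7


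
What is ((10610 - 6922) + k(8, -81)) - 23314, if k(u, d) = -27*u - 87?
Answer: -19929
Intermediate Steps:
k(u, d) = -87 - 27*u
((10610 - 6922) + k(8, -81)) - 23314 = ((10610 - 6922) + (-87 - 27*8)) - 23314 = (3688 + (-87 - 216)) - 23314 = (3688 - 303) - 23314 = 3385 - 23314 = -19929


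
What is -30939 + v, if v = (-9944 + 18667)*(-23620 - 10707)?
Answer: -299465360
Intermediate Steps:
v = -299434421 (v = 8723*(-34327) = -299434421)
-30939 + v = -30939 - 299434421 = -299465360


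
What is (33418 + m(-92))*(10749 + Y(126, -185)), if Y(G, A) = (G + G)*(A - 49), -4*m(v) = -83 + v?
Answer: -6453968493/4 ≈ -1.6135e+9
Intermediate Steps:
m(v) = 83/4 - v/4 (m(v) = -(-83 + v)/4 = 83/4 - v/4)
Y(G, A) = 2*G*(-49 + A) (Y(G, A) = (2*G)*(-49 + A) = 2*G*(-49 + A))
(33418 + m(-92))*(10749 + Y(126, -185)) = (33418 + (83/4 - ¼*(-92)))*(10749 + 2*126*(-49 - 185)) = (33418 + (83/4 + 23))*(10749 + 2*126*(-234)) = (33418 + 175/4)*(10749 - 58968) = (133847/4)*(-48219) = -6453968493/4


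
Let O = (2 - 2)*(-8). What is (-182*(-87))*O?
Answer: 0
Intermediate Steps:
O = 0 (O = 0*(-8) = 0)
(-182*(-87))*O = -182*(-87)*0 = 15834*0 = 0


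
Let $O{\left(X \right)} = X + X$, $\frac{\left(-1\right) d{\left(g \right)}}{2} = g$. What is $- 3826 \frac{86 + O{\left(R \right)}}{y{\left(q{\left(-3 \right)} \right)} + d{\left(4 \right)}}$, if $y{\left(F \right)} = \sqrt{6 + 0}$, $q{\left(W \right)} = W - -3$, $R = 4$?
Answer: $\frac{1438576}{29} + \frac{179822 \sqrt{6}}{29} \approx 64795.0$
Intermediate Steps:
$q{\left(W \right)} = 3 + W$ ($q{\left(W \right)} = W + 3 = 3 + W$)
$y{\left(F \right)} = \sqrt{6}$
$d{\left(g \right)} = - 2 g$
$O{\left(X \right)} = 2 X$
$- 3826 \frac{86 + O{\left(R \right)}}{y{\left(q{\left(-3 \right)} \right)} + d{\left(4 \right)}} = - 3826 \frac{86 + 2 \cdot 4}{\sqrt{6} - 8} = - 3826 \frac{86 + 8}{\sqrt{6} - 8} = - 3826 \frac{94}{-8 + \sqrt{6}} = - \frac{359644}{-8 + \sqrt{6}}$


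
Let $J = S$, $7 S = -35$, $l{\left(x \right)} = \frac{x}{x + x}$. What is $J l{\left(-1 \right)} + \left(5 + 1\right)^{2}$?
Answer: $\frac{67}{2} \approx 33.5$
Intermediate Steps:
$l{\left(x \right)} = \frac{1}{2}$ ($l{\left(x \right)} = \frac{x}{2 x} = x \frac{1}{2 x} = \frac{1}{2}$)
$S = -5$ ($S = \frac{1}{7} \left(-35\right) = -5$)
$J = -5$
$J l{\left(-1 \right)} + \left(5 + 1\right)^{2} = \left(-5\right) \frac{1}{2} + \left(5 + 1\right)^{2} = - \frac{5}{2} + 6^{2} = - \frac{5}{2} + 36 = \frac{67}{2}$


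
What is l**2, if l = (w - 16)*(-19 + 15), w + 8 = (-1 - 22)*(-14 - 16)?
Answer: 7096896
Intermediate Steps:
w = 682 (w = -8 + (-1 - 22)*(-14 - 16) = -8 - 23*(-30) = -8 + 690 = 682)
l = -2664 (l = (682 - 16)*(-19 + 15) = 666*(-4) = -2664)
l**2 = (-2664)**2 = 7096896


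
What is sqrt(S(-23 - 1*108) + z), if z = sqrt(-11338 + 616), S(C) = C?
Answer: sqrt(-131 + I*sqrt(10722)) ≈ 4.2416 + 12.206*I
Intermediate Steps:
z = I*sqrt(10722) (z = sqrt(-10722) = I*sqrt(10722) ≈ 103.55*I)
sqrt(S(-23 - 1*108) + z) = sqrt((-23 - 1*108) + I*sqrt(10722)) = sqrt((-23 - 108) + I*sqrt(10722)) = sqrt(-131 + I*sqrt(10722))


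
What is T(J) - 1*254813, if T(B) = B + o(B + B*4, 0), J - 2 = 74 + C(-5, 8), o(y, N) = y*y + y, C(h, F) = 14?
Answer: -51773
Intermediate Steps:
o(y, N) = y + y² (o(y, N) = y² + y = y + y²)
J = 90 (J = 2 + (74 + 14) = 2 + 88 = 90)
T(B) = B + 5*B*(1 + 5*B) (T(B) = B + (B + B*4)*(1 + (B + B*4)) = B + (B + 4*B)*(1 + (B + 4*B)) = B + (5*B)*(1 + 5*B) = B + 5*B*(1 + 5*B))
T(J) - 1*254813 = 90*(6 + 25*90) - 1*254813 = 90*(6 + 2250) - 254813 = 90*2256 - 254813 = 203040 - 254813 = -51773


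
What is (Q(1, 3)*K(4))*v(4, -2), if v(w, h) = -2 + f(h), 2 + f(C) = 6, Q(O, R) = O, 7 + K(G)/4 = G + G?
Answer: 8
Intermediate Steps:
K(G) = -28 + 8*G (K(G) = -28 + 4*(G + G) = -28 + 4*(2*G) = -28 + 8*G)
f(C) = 4 (f(C) = -2 + 6 = 4)
v(w, h) = 2 (v(w, h) = -2 + 4 = 2)
(Q(1, 3)*K(4))*v(4, -2) = (1*(-28 + 8*4))*2 = (1*(-28 + 32))*2 = (1*4)*2 = 4*2 = 8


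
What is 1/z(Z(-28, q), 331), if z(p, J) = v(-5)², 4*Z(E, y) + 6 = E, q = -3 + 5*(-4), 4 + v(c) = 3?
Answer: 1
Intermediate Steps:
v(c) = -1 (v(c) = -4 + 3 = -1)
q = -23 (q = -3 - 20 = -23)
Z(E, y) = -3/2 + E/4
z(p, J) = 1 (z(p, J) = (-1)² = 1)
1/z(Z(-28, q), 331) = 1/1 = 1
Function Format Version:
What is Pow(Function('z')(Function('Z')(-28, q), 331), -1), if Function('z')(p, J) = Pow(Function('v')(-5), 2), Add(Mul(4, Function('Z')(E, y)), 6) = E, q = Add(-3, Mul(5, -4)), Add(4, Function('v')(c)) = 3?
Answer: 1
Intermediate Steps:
Function('v')(c) = -1 (Function('v')(c) = Add(-4, 3) = -1)
q = -23 (q = Add(-3, -20) = -23)
Function('Z')(E, y) = Add(Rational(-3, 2), Mul(Rational(1, 4), E))
Function('z')(p, J) = 1 (Function('z')(p, J) = Pow(-1, 2) = 1)
Pow(Function('z')(Function('Z')(-28, q), 331), -1) = Pow(1, -1) = 1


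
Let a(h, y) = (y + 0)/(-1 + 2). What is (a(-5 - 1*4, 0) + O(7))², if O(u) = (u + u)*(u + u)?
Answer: 38416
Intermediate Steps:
O(u) = 4*u² (O(u) = (2*u)*(2*u) = 4*u²)
a(h, y) = y (a(h, y) = y/1 = y*1 = y)
(a(-5 - 1*4, 0) + O(7))² = (0 + 4*7²)² = (0 + 4*49)² = (0 + 196)² = 196² = 38416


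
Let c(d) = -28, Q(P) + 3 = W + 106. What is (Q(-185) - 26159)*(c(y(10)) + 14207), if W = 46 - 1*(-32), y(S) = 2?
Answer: -368342062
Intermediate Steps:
W = 78 (W = 46 + 32 = 78)
Q(P) = 181 (Q(P) = -3 + (78 + 106) = -3 + 184 = 181)
(Q(-185) - 26159)*(c(y(10)) + 14207) = (181 - 26159)*(-28 + 14207) = -25978*14179 = -368342062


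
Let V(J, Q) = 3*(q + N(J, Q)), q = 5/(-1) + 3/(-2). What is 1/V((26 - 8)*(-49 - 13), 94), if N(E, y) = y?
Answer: 2/525 ≈ 0.0038095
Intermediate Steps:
q = -13/2 (q = 5*(-1) + 3*(-1/2) = -5 - 3/2 = -13/2 ≈ -6.5000)
V(J, Q) = -39/2 + 3*Q (V(J, Q) = 3*(-13/2 + Q) = -39/2 + 3*Q)
1/V((26 - 8)*(-49 - 13), 94) = 1/(-39/2 + 3*94) = 1/(-39/2 + 282) = 1/(525/2) = 2/525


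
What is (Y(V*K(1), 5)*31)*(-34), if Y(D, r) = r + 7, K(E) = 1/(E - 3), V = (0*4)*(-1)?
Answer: -12648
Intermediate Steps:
V = 0 (V = 0*(-1) = 0)
K(E) = 1/(-3 + E)
Y(D, r) = 7 + r
(Y(V*K(1), 5)*31)*(-34) = ((7 + 5)*31)*(-34) = (12*31)*(-34) = 372*(-34) = -12648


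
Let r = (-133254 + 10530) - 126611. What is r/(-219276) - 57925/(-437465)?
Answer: 3479339945/2740730724 ≈ 1.2695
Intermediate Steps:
r = -249335 (r = -122724 - 126611 = -249335)
r/(-219276) - 57925/(-437465) = -249335/(-219276) - 57925/(-437465) = -249335*(-1/219276) - 57925*(-1/437465) = 249335/219276 + 1655/12499 = 3479339945/2740730724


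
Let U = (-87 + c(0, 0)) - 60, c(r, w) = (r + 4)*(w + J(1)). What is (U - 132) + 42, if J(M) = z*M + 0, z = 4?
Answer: -221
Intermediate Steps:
J(M) = 4*M (J(M) = 4*M + 0 = 4*M)
c(r, w) = (4 + r)*(4 + w) (c(r, w) = (r + 4)*(w + 4*1) = (4 + r)*(w + 4) = (4 + r)*(4 + w))
U = -131 (U = (-87 + (16 + 4*0 + 4*0 + 0*0)) - 60 = (-87 + (16 + 0 + 0 + 0)) - 60 = (-87 + 16) - 60 = -71 - 60 = -131)
(U - 132) + 42 = (-131 - 132) + 42 = -263 + 42 = -221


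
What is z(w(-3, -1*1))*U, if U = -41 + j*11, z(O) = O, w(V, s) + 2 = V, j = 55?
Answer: -2820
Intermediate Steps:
w(V, s) = -2 + V
U = 564 (U = -41 + 55*11 = -41 + 605 = 564)
z(w(-3, -1*1))*U = (-2 - 3)*564 = -5*564 = -2820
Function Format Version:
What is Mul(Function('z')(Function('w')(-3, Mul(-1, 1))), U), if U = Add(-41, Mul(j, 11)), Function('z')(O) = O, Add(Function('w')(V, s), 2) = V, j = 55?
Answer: -2820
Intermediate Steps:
Function('w')(V, s) = Add(-2, V)
U = 564 (U = Add(-41, Mul(55, 11)) = Add(-41, 605) = 564)
Mul(Function('z')(Function('w')(-3, Mul(-1, 1))), U) = Mul(Add(-2, -3), 564) = Mul(-5, 564) = -2820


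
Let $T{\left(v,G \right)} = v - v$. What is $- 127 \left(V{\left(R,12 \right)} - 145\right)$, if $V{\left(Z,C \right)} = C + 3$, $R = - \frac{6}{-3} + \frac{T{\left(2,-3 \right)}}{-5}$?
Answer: $16510$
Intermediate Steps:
$T{\left(v,G \right)} = 0$
$R = 2$ ($R = - \frac{6}{-3} + \frac{0}{-5} = \left(-6\right) \left(- \frac{1}{3}\right) + 0 \left(- \frac{1}{5}\right) = 2 + 0 = 2$)
$V{\left(Z,C \right)} = 3 + C$
$- 127 \left(V{\left(R,12 \right)} - 145\right) = - 127 \left(\left(3 + 12\right) - 145\right) = - 127 \left(15 - 145\right) = \left(-127\right) \left(-130\right) = 16510$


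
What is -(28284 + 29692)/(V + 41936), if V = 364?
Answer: -14494/10575 ≈ -1.3706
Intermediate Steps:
-(28284 + 29692)/(V + 41936) = -(28284 + 29692)/(364 + 41936) = -57976/42300 = -1*14494/10575 = -14494/10575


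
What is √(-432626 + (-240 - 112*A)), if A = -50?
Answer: 3*I*√47474 ≈ 653.66*I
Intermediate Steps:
√(-432626 + (-240 - 112*A)) = √(-432626 + (-240 - 112*(-50))) = √(-432626 + (-240 + 5600)) = √(-432626 + 5360) = √(-427266) = 3*I*√47474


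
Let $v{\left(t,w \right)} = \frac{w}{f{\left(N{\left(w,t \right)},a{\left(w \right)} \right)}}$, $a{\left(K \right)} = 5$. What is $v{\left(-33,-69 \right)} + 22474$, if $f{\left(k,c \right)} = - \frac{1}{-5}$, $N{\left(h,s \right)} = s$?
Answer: $22129$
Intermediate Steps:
$f{\left(k,c \right)} = \frac{1}{5}$ ($f{\left(k,c \right)} = \left(-1\right) \left(- \frac{1}{5}\right) = \frac{1}{5}$)
$v{\left(t,w \right)} = 5 w$ ($v{\left(t,w \right)} = w \frac{1}{\frac{1}{5}} = w 5 = 5 w$)
$v{\left(-33,-69 \right)} + 22474 = 5 \left(-69\right) + 22474 = -345 + 22474 = 22129$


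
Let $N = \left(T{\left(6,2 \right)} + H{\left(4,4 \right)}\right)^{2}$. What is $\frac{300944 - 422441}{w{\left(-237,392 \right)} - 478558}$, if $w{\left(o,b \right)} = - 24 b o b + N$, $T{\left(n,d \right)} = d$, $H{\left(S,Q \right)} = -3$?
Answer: $- \frac{40499}{291187425} \approx -0.00013908$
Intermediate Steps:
$N = 1$ ($N = \left(2 - 3\right)^{2} = \left(-1\right)^{2} = 1$)
$w{\left(o,b \right)} = 1 - 24 o b^{2}$ ($w{\left(o,b \right)} = - 24 b o b + 1 = - 24 o b^{2} + 1 = 1 - 24 o b^{2}$)
$\frac{300944 - 422441}{w{\left(-237,392 \right)} - 478558} = \frac{300944 - 422441}{\left(1 - - 5688 \cdot 392^{2}\right) - 478558} = - \frac{121497}{\left(1 - \left(-5688\right) 153664\right) - 478558} = - \frac{121497}{\left(1 + 874040832\right) - 478558} = - \frac{121497}{874040833 - 478558} = - \frac{121497}{873562275} = \left(-121497\right) \frac{1}{873562275} = - \frac{40499}{291187425}$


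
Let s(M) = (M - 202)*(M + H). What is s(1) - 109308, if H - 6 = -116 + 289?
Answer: -145488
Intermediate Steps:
H = 179 (H = 6 + (-116 + 289) = 6 + 173 = 179)
s(M) = (-202 + M)*(179 + M) (s(M) = (M - 202)*(M + 179) = (-202 + M)*(179 + M))
s(1) - 109308 = (-36158 + 1² - 23*1) - 109308 = (-36158 + 1 - 23) - 109308 = -36180 - 109308 = -145488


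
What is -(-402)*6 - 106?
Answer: 2306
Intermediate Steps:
-(-402)*6 - 106 = -134*(-18) - 106 = 2412 - 106 = 2306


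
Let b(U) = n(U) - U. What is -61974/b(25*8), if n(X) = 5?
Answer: 20658/65 ≈ 317.82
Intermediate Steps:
b(U) = 5 - U
-61974/b(25*8) = -61974/(5 - 25*8) = -61974/(5 - 1*200) = -61974/(5 - 200) = -61974/(-195) = -61974*(-1/195) = 20658/65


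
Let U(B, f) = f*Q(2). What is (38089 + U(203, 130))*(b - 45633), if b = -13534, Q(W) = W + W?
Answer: -2284378703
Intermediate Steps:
Q(W) = 2*W
U(B, f) = 4*f (U(B, f) = f*(2*2) = f*4 = 4*f)
(38089 + U(203, 130))*(b - 45633) = (38089 + 4*130)*(-13534 - 45633) = (38089 + 520)*(-59167) = 38609*(-59167) = -2284378703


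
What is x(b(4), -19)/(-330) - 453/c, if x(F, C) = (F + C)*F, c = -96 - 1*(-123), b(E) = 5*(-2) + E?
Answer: -1706/99 ≈ -17.232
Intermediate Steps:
b(E) = -10 + E
c = 27 (c = -96 + 123 = 27)
x(F, C) = F*(C + F) (x(F, C) = (C + F)*F = F*(C + F))
x(b(4), -19)/(-330) - 453/c = ((-10 + 4)*(-19 + (-10 + 4)))/(-330) - 453/27 = -6*(-19 - 6)*(-1/330) - 453*1/27 = -6*(-25)*(-1/330) - 151/9 = 150*(-1/330) - 151/9 = -5/11 - 151/9 = -1706/99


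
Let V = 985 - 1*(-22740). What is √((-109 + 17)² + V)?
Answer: √32189 ≈ 179.41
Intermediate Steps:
V = 23725 (V = 985 + 22740 = 23725)
√((-109 + 17)² + V) = √((-109 + 17)² + 23725) = √((-92)² + 23725) = √(8464 + 23725) = √32189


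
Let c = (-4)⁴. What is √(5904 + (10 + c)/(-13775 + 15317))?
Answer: √3509682207/771 ≈ 76.839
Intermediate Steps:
c = 256
√(5904 + (10 + c)/(-13775 + 15317)) = √(5904 + (10 + 256)/(-13775 + 15317)) = √(5904 + 266/1542) = √(5904 + 266*(1/1542)) = √(5904 + 133/771) = √(4552117/771) = √3509682207/771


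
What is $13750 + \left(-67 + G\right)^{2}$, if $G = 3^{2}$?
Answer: $17114$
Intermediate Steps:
$G = 9$
$13750 + \left(-67 + G\right)^{2} = 13750 + \left(-67 + 9\right)^{2} = 13750 + \left(-58\right)^{2} = 13750 + 3364 = 17114$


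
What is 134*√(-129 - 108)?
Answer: 134*I*√237 ≈ 2062.9*I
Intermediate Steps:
134*√(-129 - 108) = 134*√(-237) = 134*(I*√237) = 134*I*√237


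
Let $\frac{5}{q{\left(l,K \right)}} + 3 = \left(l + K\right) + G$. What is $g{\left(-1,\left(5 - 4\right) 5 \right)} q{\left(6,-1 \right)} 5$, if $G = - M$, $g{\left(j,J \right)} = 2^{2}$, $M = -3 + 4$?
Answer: $100$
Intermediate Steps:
$M = 1$
$g{\left(j,J \right)} = 4$
$G = -1$ ($G = \left(-1\right) 1 = -1$)
$q{\left(l,K \right)} = \frac{5}{-4 + K + l}$ ($q{\left(l,K \right)} = \frac{5}{-3 - \left(1 - K - l\right)} = \frac{5}{-3 + \left(-1 + K + l\right)} = \frac{5}{-4 + K + l}$)
$g{\left(-1,\left(5 - 4\right) 5 \right)} q{\left(6,-1 \right)} 5 = 4 \frac{5}{-4 - 1 + 6} \cdot 5 = 4 \cdot \frac{5}{1} \cdot 5 = 4 \cdot 5 \cdot 1 \cdot 5 = 4 \cdot 5 \cdot 5 = 20 \cdot 5 = 100$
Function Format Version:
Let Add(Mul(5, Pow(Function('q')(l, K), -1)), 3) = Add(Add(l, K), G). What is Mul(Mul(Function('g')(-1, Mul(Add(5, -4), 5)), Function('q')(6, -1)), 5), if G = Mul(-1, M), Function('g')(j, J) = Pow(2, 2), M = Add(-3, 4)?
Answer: 100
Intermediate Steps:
M = 1
Function('g')(j, J) = 4
G = -1 (G = Mul(-1, 1) = -1)
Function('q')(l, K) = Mul(5, Pow(Add(-4, K, l), -1)) (Function('q')(l, K) = Mul(5, Pow(Add(-3, Add(Add(l, K), -1)), -1)) = Mul(5, Pow(Add(-3, Add(Add(K, l), -1)), -1)) = Mul(5, Pow(Add(-3, Add(-1, K, l)), -1)) = Mul(5, Pow(Add(-4, K, l), -1)))
Mul(Mul(Function('g')(-1, Mul(Add(5, -4), 5)), Function('q')(6, -1)), 5) = Mul(Mul(4, Mul(5, Pow(Add(-4, -1, 6), -1))), 5) = Mul(Mul(4, Mul(5, Pow(1, -1))), 5) = Mul(Mul(4, Mul(5, 1)), 5) = Mul(Mul(4, 5), 5) = Mul(20, 5) = 100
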